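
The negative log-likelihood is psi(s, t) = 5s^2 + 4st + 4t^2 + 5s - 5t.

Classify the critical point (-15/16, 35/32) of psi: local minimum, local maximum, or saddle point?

The Hessian of psi is constant: H = [[10, 4], [4, 8]].
det(H) = 10·8 − 4² = 64.
det(H) > 0 and tr(H) = 18 > 0, so H is positive definite and the point is a local minimum.

local minimum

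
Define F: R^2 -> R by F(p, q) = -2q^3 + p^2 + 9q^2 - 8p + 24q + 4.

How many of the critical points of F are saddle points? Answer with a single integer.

1

F separates as a function of p plus a function of q, so ∇F=0 decouples.
∂F/∂p = 2(p - 4) = 0 at p ∈ {4}; ∂F/∂q = -6(q - 4)(q + 1) = 0 at q ∈ {-1, 4}.
The Hessian is diagonal: diag(F_pp, F_qq). Second derivatives: F_pp(4)=2; F_qq(-1)=30, F_qq(4)=-30.
Saddle points occur where the two diagonal entries have opposite signs: (4, 4). Count: 1.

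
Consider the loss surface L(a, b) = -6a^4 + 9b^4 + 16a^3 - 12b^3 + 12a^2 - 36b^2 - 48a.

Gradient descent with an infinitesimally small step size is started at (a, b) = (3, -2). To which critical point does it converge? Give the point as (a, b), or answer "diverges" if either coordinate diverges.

L is separable, so gradient descent decouples: a follows -∂L/∂a, b follows -∂L/∂b.
∂L/∂a = -24(a - 2)(a - 1)(a + 1); at a=3 this is -192, so a increases.
∂L/∂b = 36b(b - 2)(b + 1); at b=-2 this is -288, so b increases.
The a-coordinate has no critical point in that direction and runs off to infinity.

diverges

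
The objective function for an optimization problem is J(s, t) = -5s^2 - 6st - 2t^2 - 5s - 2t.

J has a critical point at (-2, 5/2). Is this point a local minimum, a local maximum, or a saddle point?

local maximum

The Hessian of J is constant: H = [[-10, -6], [-6, -4]].
det(H) = (-10)·(-4) − (-6)² = 4.
det(H) > 0 and tr(H) = -14 < 0, so H is negative definite and the point is a local maximum.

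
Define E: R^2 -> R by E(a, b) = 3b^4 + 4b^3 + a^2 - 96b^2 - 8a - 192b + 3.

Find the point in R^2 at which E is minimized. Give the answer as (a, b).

(4, 4)

E(a,b) separates as P(a) + Q(b) + 3, so its minimum is min P + min Q + 3.
P'(a) = 2a - 8 vanishes at a ∈ {4}; Q'(b) = 12(b - 4)(b + 1)(b + 4) vanishes at b ∈ {-4, -1, 4}.
Local minima of P (where P''>0): P(4)=-16. Local minima of Q: Q(-4)=-256, Q(4)=-1280.
So the global minimum of E is P(4) + Q(4) + 3 = -16 − 1280 + 3 = -1293, attained at (4, 4).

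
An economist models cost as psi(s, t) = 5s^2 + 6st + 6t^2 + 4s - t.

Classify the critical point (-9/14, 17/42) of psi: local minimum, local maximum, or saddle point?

local minimum

The Hessian of psi is constant: H = [[10, 6], [6, 12]].
det(H) = 10·12 − 6² = 84.
det(H) > 0 and tr(H) = 22 > 0, so H is positive definite and the point is a local minimum.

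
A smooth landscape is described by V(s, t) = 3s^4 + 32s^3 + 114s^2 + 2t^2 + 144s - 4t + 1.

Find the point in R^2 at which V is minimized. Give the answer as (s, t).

V(s,t) separates as P(s) + Q(t) + 1, so its minimum is min P + min Q + 1.
P'(s) = 12(s + 1)(s + 3)(s + 4) vanishes at s ∈ {-4, -3, -1}; Q'(t) = 4(t - 1) vanishes at t ∈ {1}.
Local minima of P (where P''>0): P(-4)=-32, P(-1)=-59. Local minima of Q: Q(1)=-2.
So the global minimum of V is P(-1) + Q(1) + 1 = -59 − 2 + 1 = -60, attained at (-1, 1).

(-1, 1)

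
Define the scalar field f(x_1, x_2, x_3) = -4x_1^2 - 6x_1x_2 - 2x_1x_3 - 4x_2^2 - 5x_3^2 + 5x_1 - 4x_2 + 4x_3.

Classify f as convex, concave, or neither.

f is quadratic, so its Hessian is the constant matrix H = [[-8, -6, -2], [-6, -8, 0], [-2, 0, -10]].
Leading principal minors: -8, 28, -248.
Signs alternate −, +, − ⇒ H ≺ 0 ⇒ concave.

concave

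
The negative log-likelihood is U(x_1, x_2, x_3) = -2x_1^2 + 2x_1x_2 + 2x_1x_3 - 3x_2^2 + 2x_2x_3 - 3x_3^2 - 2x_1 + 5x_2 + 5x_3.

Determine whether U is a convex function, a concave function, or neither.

U is quadratic, so its Hessian is the constant matrix H = [[-4, 2, 2], [2, -6, 2], [2, 2, -6]].
Leading principal minors: -4, 20, -64.
Signs alternate −, +, − ⇒ H ≺ 0 ⇒ concave.

concave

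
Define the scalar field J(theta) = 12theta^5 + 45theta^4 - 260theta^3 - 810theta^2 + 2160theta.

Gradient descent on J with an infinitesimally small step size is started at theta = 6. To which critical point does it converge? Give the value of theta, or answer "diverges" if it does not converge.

3

J'(theta) = 60(theta - 3)(theta - 1)(theta + 3)(theta + 4), so J'(6) = 81000.
Gradient descent moves in the -J' direction, i.e. theta is decreasing.
The nearest critical point in that direction is theta = 3, where J'' = 5040 > 0 (a local minimum). The iterate converges there.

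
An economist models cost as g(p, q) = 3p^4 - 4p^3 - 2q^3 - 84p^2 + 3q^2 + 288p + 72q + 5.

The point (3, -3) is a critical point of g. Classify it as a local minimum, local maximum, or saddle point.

The mixed partial ∂²g/∂p∂q is 0, so the Hessian at any point is diag(g_pp, g_qq) = diag(12(3p^2 - 2p - 14), 6(-2q + 1)).
At (3, -3): H = diag(84, 42).
Both eigenvalues are positive, so H is positive definite: a local minimum.

local minimum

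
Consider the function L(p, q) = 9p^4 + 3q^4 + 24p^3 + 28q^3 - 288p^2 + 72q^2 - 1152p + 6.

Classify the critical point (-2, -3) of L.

local maximum

The mixed partial ∂²L/∂p∂q is 0, so the Hessian at any point is diag(L_pp, L_qq) = diag(36(3p^2 + 4p - 16), 12(3q^2 + 14q + 12)).
At (-2, -3): H = diag(-432, -36).
Both eigenvalues are negative, so H is negative definite: a local maximum.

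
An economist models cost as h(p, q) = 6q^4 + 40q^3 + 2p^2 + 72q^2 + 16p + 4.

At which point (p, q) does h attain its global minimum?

h(p,q) separates as A(p) + B(q) + 4, so its minimum is min A + min B + 4.
A'(p) = 4p + 16 vanishes at p ∈ {-4}; B'(q) = 24q(q + 2)(q + 3) vanishes at q ∈ {-3, -2, 0}.
Local minima of A (where A''>0): A(-4)=-32. Local minima of B: B(-3)=54, B(0)=0.
So the global minimum of h is A(-4) + B(0) + 4 = -32 + 0 + 4 = -28, attained at (-4, 0).

(-4, 0)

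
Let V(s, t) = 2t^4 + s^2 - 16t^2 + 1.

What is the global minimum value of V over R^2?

-31

V(s,t) separates as P(s) + Q(t) + 1, so its minimum is min P + min Q + 1.
P'(s) = 2s vanishes at s ∈ {0}; Q'(t) = 8t(t - 2)(t + 2) vanishes at t ∈ {-2, 0, 2}.
Local minima of P (where P''>0): P(0)=0. Local minima of Q: Q(-2)=-32, Q(2)=-32.
So the global minimum of V is P(0) + Q(-2) + 1 = 0 − 32 + 1 = -31, attained at (0, -2).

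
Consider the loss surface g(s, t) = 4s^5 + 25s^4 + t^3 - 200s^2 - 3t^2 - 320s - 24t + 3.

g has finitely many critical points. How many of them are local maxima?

g separates as a function of s plus a function of t, so ∇g=0 decouples.
∂g/∂s = 20(s - 2)(s + 1)(s + 2)(s + 4) = 0 at s ∈ {-4, -2, -1, 2}; ∂g/∂t = 3(t - 4)(t + 2) = 0 at t ∈ {-2, 4}.
The Hessian is diagonal: diag(g_ss, g_tt). Second derivatives: g_ss(-4)=-720, g_ss(-2)=160, g_ss(-1)=-180, g_ss(2)=1440; g_tt(-2)=-18, g_tt(4)=18.
Local maxima occur where both diagonal entries negative: (-4, -2), (-1, -2). Count: 2.

2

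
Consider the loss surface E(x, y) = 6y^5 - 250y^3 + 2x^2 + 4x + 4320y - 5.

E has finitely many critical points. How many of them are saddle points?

E separates as a function of x plus a function of y, so ∇E=0 decouples.
∂E/∂x = 4(x + 1) = 0 at x ∈ {-1}; ∂E/∂y = 30(y - 4)(y - 3)(y + 3)(y + 4) = 0 at y ∈ {-4, -3, 3, 4}.
The Hessian is diagonal: diag(E_xx, E_yy). Second derivatives: E_xx(-1)=4; E_yy(-4)=-1680, E_yy(-3)=1260, E_yy(3)=-1260, E_yy(4)=1680.
Saddle points occur where the two diagonal entries have opposite signs: (-1, -4), (-1, 3). Count: 2.

2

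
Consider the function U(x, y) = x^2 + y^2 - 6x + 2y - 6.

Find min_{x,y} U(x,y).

U(x,y) separates as P(x) + Q(y) − 6, so its minimum is min P + min Q − 6.
P'(x) = 2x - 6 vanishes at x ∈ {3}; Q'(y) = 2y + 2 vanishes at y ∈ {-1}.
Local minima of P (where P''>0): P(3)=-9. Local minima of Q: Q(-1)=-1.
So the global minimum of U is P(3) + Q(-1) − 6 = -9 − 1 − 6 = -16, attained at (3, -1).

-16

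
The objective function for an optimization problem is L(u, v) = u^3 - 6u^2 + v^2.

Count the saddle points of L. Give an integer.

1

L separates as a function of u plus a function of v, so ∇L=0 decouples.
∂L/∂u = 3u(u - 4) = 0 at u ∈ {0, 4}; ∂L/∂v = 2v = 0 at v ∈ {0}.
The Hessian is diagonal: diag(L_uu, L_vv). Second derivatives: L_uu(0)=-12, L_uu(4)=12; L_vv(0)=2.
Saddle points occur where the two diagonal entries have opposite signs: (0, 0). Count: 1.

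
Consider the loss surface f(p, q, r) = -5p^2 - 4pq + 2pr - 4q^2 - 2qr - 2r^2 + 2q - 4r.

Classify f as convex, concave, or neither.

concave

f is quadratic, so its Hessian is the constant matrix H = [[-10, -4, 2], [-4, -8, -2], [2, -2, -4]].
Leading principal minors: -10, 64, -152.
Signs alternate −, +, − ⇒ H ≺ 0 ⇒ concave.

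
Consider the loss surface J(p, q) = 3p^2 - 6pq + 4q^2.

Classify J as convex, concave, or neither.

J is quadratic, so its Hessian is the constant matrix H = [[6, -6], [-6, 8]].
det(H) = 12, tr(H) = 14.
det(H) > 0 and tr(H) > 0, so H is positive definite everywhere: convex.

convex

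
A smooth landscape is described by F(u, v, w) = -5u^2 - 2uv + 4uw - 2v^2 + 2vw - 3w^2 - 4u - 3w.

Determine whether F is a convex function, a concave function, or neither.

concave

F is quadratic, so its Hessian is the constant matrix H = [[-10, -2, 4], [-2, -4, 2], [4, 2, -6]].
Leading principal minors: -10, 36, -144.
Signs alternate −, +, − ⇒ H ≺ 0 ⇒ concave.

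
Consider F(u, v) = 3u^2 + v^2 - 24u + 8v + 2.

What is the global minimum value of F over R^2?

-62

F(u,v) separates as P(u) + Q(v) + 2, so its minimum is min P + min Q + 2.
P'(u) = 6u - 24 vanishes at u ∈ {4}; Q'(v) = 2v + 8 vanishes at v ∈ {-4}.
Local minima of P (where P''>0): P(4)=-48. Local minima of Q: Q(-4)=-16.
So the global minimum of F is P(4) + Q(-4) + 2 = -48 − 16 + 2 = -62, attained at (4, -4).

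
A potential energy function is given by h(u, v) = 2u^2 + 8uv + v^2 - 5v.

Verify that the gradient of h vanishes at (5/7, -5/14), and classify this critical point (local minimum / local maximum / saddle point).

∇h = (4u + 8v, 8u + 2v - 5); substituting (5/7, -5/14) gives ∇h = (0, 0), so (5/7, -5/14) is indeed a critical point.
The Hessian of h is constant: H = [[4, 8], [8, 2]].
det(H) = 4·2 − 8² = -56.
Since det(H) < 0, H is indefinite and the critical point is a saddle point.

saddle point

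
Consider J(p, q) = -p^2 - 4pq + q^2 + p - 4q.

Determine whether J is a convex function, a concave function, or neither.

J is quadratic, so its Hessian is the constant matrix H = [[-2, -4], [-4, 2]].
det(H) = -20, tr(H) = 0.
det(H) < 0, so H is indefinite: neither convex nor concave.

neither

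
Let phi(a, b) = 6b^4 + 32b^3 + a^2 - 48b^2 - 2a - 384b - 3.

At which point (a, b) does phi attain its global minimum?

phi(a,b) separates as P(a) + Q(b) − 3, so its minimum is min P + min Q − 3.
P'(a) = 2a - 2 vanishes at a ∈ {1}; Q'(b) = 24(b - 2)(b + 2)(b + 4) vanishes at b ∈ {-4, -2, 2}.
Local minima of P (where P''>0): P(1)=-1. Local minima of Q: Q(-4)=256, Q(2)=-608.
So the global minimum of phi is P(1) + Q(2) − 3 = -1 − 608 − 3 = -612, attained at (1, 2).

(1, 2)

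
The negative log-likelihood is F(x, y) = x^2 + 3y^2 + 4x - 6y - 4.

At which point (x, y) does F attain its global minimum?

(-2, 1)

F(x,y) separates as P(x) + Q(y) − 4, so its minimum is min P + min Q − 4.
P'(x) = 2x + 4 vanishes at x ∈ {-2}; Q'(y) = 6y - 6 vanishes at y ∈ {1}.
Local minima of P (where P''>0): P(-2)=-4. Local minima of Q: Q(1)=-3.
So the global minimum of F is P(-2) + Q(1) − 4 = -4 − 3 − 4 = -11, attained at (-2, 1).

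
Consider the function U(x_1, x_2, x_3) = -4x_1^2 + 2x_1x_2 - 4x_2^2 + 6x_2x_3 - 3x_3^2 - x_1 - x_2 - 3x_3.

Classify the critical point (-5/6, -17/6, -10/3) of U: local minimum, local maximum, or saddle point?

The Hessian is constant: H = [[-8, 2, 0], [2, -8, 6], [0, 6, -6]].
Leading principal minors: Δ₁ = -8, Δ₂ = 60, Δ₃ = -72.
The minors alternate sign starting negative (−, +, −), so H is negative definite: a local maximum.

local maximum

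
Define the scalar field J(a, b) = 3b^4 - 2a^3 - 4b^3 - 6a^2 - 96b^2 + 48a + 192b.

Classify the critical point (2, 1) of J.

local maximum

The mixed partial ∂²J/∂a∂b is 0, so the Hessian at any point is diag(J_aa, J_bb) = diag(-12(a + 1), 12(3b^2 - 2b - 16)).
At (2, 1): H = diag(-36, -180).
Both eigenvalues are negative, so H is negative definite: a local maximum.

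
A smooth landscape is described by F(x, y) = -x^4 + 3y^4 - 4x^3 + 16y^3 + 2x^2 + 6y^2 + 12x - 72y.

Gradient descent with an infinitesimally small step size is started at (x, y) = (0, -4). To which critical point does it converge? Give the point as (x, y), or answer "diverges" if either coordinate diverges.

F is separable, so gradient descent decouples: x follows -∂F/∂x, y follows -∂F/∂y.
∂F/∂x = -4(x - 1)(x + 1)(x + 3); at x=0 this is 12, so x decreases.
∂F/∂y = 12(y - 1)(y + 2)(y + 3); at y=-4 this is -120, so y increases.
x converges to its nearest critical value -1 (a local min of the x-part); y converges to -3. The iterate converges to (-1, -3).

(-1, -3)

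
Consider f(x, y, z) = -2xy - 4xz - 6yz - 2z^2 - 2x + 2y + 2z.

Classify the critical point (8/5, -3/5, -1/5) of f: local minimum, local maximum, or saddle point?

saddle point

The Hessian is constant: H = [[0, -2, -4], [-2, 0, -6], [-4, -6, -4]].
Leading principal minors: Δ₁ = 0, Δ₂ = -4, Δ₃ = -80.
The minors fit neither the all-positive nor the alternating-sign pattern, so H is indefinite: a saddle point.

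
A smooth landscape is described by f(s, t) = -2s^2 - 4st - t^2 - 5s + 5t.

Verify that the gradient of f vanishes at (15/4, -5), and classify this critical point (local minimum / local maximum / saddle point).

saddle point

∇f = (-4s - 4t - 5, -4s - 2t + 5); substituting (15/4, -5) gives ∇f = (0, 0), so (15/4, -5) is indeed a critical point.
The Hessian of f is constant: H = [[-4, -4], [-4, -2]].
det(H) = (-4)·(-2) − (-4)² = -8.
Since det(H) < 0, H is indefinite and the critical point is a saddle point.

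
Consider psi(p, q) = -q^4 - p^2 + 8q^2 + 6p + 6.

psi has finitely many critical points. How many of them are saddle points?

1

psi separates as a function of p plus a function of q, so ∇psi=0 decouples.
∂psi/∂p = -2(p - 3) = 0 at p ∈ {3}; ∂psi/∂q = -4q(q - 2)(q + 2) = 0 at q ∈ {-2, 0, 2}.
The Hessian is diagonal: diag(psi_pp, psi_qq). Second derivatives: psi_pp(3)=-2; psi_qq(-2)=-32, psi_qq(0)=16, psi_qq(2)=-32.
Saddle points occur where the two diagonal entries have opposite signs: (3, 0). Count: 1.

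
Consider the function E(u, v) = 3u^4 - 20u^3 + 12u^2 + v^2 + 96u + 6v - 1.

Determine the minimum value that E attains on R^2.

E(u,v) separates as P(u) + Q(v) − 1, so its minimum is min P + min Q − 1.
P'(u) = 12(u - 4)(u - 2)(u + 1) vanishes at u ∈ {-1, 2, 4}; Q'(v) = 2v + 6 vanishes at v ∈ {-3}.
Local minima of P (where P''>0): P(-1)=-61, P(4)=64. Local minima of Q: Q(-3)=-9.
So the global minimum of E is P(-1) + Q(-3) − 1 = -61 − 9 − 1 = -71, attained at (-1, -3).

-71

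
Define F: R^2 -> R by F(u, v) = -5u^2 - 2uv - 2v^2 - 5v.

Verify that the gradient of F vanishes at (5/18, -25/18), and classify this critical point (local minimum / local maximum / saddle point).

local maximum

∇F = (-10u - 2v, -2u - 4v - 5); substituting (5/18, -25/18) gives ∇F = (0, 0), so (5/18, -25/18) is indeed a critical point.
The Hessian of F is constant: H = [[-10, -2], [-2, -4]].
det(H) = (-10)·(-4) − (-2)² = 36.
det(H) > 0 and tr(H) = -14 < 0, so H is negative definite and the point is a local maximum.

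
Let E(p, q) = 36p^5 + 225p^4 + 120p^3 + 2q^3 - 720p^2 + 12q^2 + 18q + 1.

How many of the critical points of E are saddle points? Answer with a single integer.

4

E separates as a function of p plus a function of q, so ∇E=0 decouples.
∂E/∂p = 180p(p - 1)(p + 2)(p + 4) = 0 at p ∈ {-4, -2, 0, 1}; ∂E/∂q = 6(q + 1)(q + 3) = 0 at q ∈ {-3, -1}.
The Hessian is diagonal: diag(E_pp, E_qq). Second derivatives: E_pp(-4)=-7200, E_pp(-2)=2160, E_pp(0)=-1440, E_pp(1)=2700; E_qq(-3)=-12, E_qq(-1)=12.
Saddle points occur where the two diagonal entries have opposite signs: (-4, -1), (-2, -3), (0, -1), (1, -3). Count: 4.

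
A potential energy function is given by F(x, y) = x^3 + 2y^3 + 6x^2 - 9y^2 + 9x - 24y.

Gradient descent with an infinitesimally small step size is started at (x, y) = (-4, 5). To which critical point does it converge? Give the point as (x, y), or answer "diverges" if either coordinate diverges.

F is separable, so gradient descent decouples: x follows -∂F/∂x, y follows -∂F/∂y.
∂F/∂x = 3(x + 1)(x + 3); at x=-4 this is 9, so x decreases.
∂F/∂y = 6(y - 4)(y + 1); at y=5 this is 36, so y decreases.
The x-coordinate has no critical point in that direction and runs off to infinity.

diverges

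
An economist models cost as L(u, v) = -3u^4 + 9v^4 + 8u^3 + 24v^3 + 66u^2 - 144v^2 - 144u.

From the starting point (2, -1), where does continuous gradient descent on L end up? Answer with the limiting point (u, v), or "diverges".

L is separable, so gradient descent decouples: u follows -∂L/∂u, v follows -∂L/∂v.
∂L/∂u = -12(u - 4)(u - 1)(u + 3); at u=2 this is 120, so u decreases.
∂L/∂v = 36v(v - 2)(v + 4); at v=-1 this is 324, so v decreases.
u converges to its nearest critical value 1 (a local min of the u-part); v converges to -4. The iterate converges to (1, -4).

(1, -4)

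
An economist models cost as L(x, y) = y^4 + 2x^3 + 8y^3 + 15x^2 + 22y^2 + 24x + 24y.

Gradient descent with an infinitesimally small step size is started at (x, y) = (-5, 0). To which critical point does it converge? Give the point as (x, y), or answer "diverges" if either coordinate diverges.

L is separable, so gradient descent decouples: x follows -∂L/∂x, y follows -∂L/∂y.
∂L/∂x = 6(x + 1)(x + 4); at x=-5 this is 24, so x decreases.
∂L/∂y = 4(y + 1)(y + 2)(y + 3); at y=0 this is 24, so y decreases.
The x-coordinate has no critical point in that direction and runs off to infinity.

diverges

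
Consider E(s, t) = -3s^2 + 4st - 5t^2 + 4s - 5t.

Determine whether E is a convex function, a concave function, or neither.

concave

E is quadratic, so its Hessian is the constant matrix H = [[-6, 4], [4, -10]].
det(H) = 44, tr(H) = -16.
det(H) > 0 and tr(H) < 0, so H is negative definite everywhere: concave.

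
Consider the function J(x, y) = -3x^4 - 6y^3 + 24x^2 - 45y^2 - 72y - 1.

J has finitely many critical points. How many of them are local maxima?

J separates as a function of x plus a function of y, so ∇J=0 decouples.
∂J/∂x = -12x(x - 2)(x + 2) = 0 at x ∈ {-2, 0, 2}; ∂J/∂y = -18(y + 1)(y + 4) = 0 at y ∈ {-4, -1}.
The Hessian is diagonal: diag(J_xx, J_yy). Second derivatives: J_xx(-2)=-96, J_xx(0)=48, J_xx(2)=-96; J_yy(-4)=54, J_yy(-1)=-54.
Local maxima occur where both diagonal entries negative: (-2, -1), (2, -1). Count: 2.

2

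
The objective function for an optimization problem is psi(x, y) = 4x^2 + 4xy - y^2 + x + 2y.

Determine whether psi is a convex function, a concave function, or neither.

neither

psi is quadratic, so its Hessian is the constant matrix H = [[8, 4], [4, -2]].
det(H) = -32, tr(H) = 6.
det(H) < 0, so H is indefinite: neither convex nor concave.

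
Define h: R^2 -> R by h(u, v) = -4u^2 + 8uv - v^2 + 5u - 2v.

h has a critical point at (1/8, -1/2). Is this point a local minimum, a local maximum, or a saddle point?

saddle point

The Hessian of h is constant: H = [[-8, 8], [8, -2]].
det(H) = (-8)·(-2) − 8² = -48.
Since det(H) < 0, H is indefinite and the critical point is a saddle point.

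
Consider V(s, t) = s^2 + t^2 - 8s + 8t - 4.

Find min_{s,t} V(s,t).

V(s,t) separates as P(s) + Q(t) − 4, so its minimum is min P + min Q − 4.
P'(s) = 2s - 8 vanishes at s ∈ {4}; Q'(t) = 2(t + 4) vanishes at t ∈ {-4}.
Local minima of P (where P''>0): P(4)=-16. Local minima of Q: Q(-4)=-16.
So the global minimum of V is P(4) + Q(-4) − 4 = -16 − 16 − 4 = -36, attained at (4, -4).

-36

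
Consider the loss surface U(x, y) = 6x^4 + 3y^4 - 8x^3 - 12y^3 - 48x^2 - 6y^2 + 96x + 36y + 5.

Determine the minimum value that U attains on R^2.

U(x,y) separates as P(x) + Q(y) + 5, so its minimum is min P + min Q + 5.
P'(x) = 24(x - 2)(x - 1)(x + 2) vanishes at x ∈ {-2, 1, 2}; Q'(y) = 12(y - 3)(y - 1)(y + 1) vanishes at y ∈ {-1, 1, 3}.
Local minima of P (where P''>0): P(-2)=-224, P(2)=32. Local minima of Q: Q(-1)=-27, Q(3)=-27.
So the global minimum of U is P(-2) + Q(-1) + 5 = -224 − 27 + 5 = -246, attained at (-2, -1).

-246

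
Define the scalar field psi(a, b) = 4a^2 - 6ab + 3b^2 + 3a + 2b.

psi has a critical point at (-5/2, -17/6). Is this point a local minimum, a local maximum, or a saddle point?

The Hessian of psi is constant: H = [[8, -6], [-6, 6]].
det(H) = 8·6 − (-6)² = 12.
det(H) > 0 and tr(H) = 14 > 0, so H is positive definite and the point is a local minimum.

local minimum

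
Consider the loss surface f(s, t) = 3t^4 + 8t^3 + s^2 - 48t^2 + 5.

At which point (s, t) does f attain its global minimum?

(0, -4)

f(s,t) separates as P(s) + Q(t) + 5, so its minimum is min P + min Q + 5.
P'(s) = 2s vanishes at s ∈ {0}; Q'(t) = 12t(t - 2)(t + 4) vanishes at t ∈ {-4, 0, 2}.
Local minima of P (where P''>0): P(0)=0. Local minima of Q: Q(-4)=-512, Q(2)=-80.
So the global minimum of f is P(0) + Q(-4) + 5 = 0 − 512 + 5 = -507, attained at (0, -4).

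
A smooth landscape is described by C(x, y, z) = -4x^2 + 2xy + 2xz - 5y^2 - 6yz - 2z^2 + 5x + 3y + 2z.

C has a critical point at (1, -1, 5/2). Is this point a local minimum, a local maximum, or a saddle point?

local maximum

The Hessian is constant: H = [[-8, 2, 2], [2, -10, -6], [2, -6, -4]].
Leading principal minors: Δ₁ = -8, Δ₂ = 76, Δ₃ = -24.
The minors alternate sign starting negative (−, +, −), so H is negative definite: a local maximum.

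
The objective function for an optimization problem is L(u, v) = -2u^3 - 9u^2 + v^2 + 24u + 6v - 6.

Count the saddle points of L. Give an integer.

1

L separates as a function of u plus a function of v, so ∇L=0 decouples.
∂L/∂u = -6(u - 1)(u + 4) = 0 at u ∈ {-4, 1}; ∂L/∂v = 2(v + 3) = 0 at v ∈ {-3}.
The Hessian is diagonal: diag(L_uu, L_vv). Second derivatives: L_uu(-4)=30, L_uu(1)=-30; L_vv(-3)=2.
Saddle points occur where the two diagonal entries have opposite signs: (1, -3). Count: 1.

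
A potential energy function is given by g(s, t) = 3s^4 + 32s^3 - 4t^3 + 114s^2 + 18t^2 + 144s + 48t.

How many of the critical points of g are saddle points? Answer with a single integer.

3

g separates as a function of s plus a function of t, so ∇g=0 decouples.
∂g/∂s = 12(s + 1)(s + 3)(s + 4) = 0 at s ∈ {-4, -3, -1}; ∂g/∂t = -12(t - 4)(t + 1) = 0 at t ∈ {-1, 4}.
The Hessian is diagonal: diag(g_ss, g_tt). Second derivatives: g_ss(-4)=36, g_ss(-3)=-24, g_ss(-1)=72; g_tt(-1)=60, g_tt(4)=-60.
Saddle points occur where the two diagonal entries have opposite signs: (-4, 4), (-3, -1), (-1, 4). Count: 3.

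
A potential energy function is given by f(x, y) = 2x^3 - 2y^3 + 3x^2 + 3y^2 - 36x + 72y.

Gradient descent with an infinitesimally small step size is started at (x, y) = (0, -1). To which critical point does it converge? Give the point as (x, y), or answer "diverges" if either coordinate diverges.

(2, -3)

f is separable, so gradient descent decouples: x follows -∂f/∂x, y follows -∂f/∂y.
∂f/∂x = 6(x - 2)(x + 3); at x=0 this is -36, so x increases.
∂f/∂y = -6(y - 4)(y + 3); at y=-1 this is 60, so y decreases.
x converges to its nearest critical value 2 (a local min of the x-part); y converges to -3. The iterate converges to (2, -3).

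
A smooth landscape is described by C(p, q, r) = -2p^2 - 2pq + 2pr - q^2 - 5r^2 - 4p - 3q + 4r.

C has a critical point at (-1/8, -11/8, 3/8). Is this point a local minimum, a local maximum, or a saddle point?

local maximum

The Hessian is constant: H = [[-4, -2, 2], [-2, -2, 0], [2, 0, -10]].
Leading principal minors: Δ₁ = -4, Δ₂ = 4, Δ₃ = -32.
The minors alternate sign starting negative (−, +, −), so H is negative definite: a local maximum.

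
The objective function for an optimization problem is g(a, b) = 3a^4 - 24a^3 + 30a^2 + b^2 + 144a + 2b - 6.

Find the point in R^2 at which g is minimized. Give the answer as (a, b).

g(a,b) separates as P(a) + Q(b) − 6, so its minimum is min P + min Q − 6.
P'(a) = 12(a - 4)(a - 3)(a + 1) vanishes at a ∈ {-1, 3, 4}; Q'(b) = 2b + 2 vanishes at b ∈ {-1}.
Local minima of P (where P''>0): P(-1)=-87, P(4)=288. Local minima of Q: Q(-1)=-1.
So the global minimum of g is P(-1) + Q(-1) − 6 = -87 − 1 − 6 = -94, attained at (-1, -1).

(-1, -1)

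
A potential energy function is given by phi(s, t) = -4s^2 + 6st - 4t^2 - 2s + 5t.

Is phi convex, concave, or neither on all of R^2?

phi is quadratic, so its Hessian is the constant matrix H = [[-8, 6], [6, -8]].
det(H) = 28, tr(H) = -16.
det(H) > 0 and tr(H) < 0, so H is negative definite everywhere: concave.

concave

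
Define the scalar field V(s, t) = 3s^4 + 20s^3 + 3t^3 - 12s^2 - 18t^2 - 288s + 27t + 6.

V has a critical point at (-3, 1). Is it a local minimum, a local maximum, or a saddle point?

The mixed partial ∂²V/∂s∂t is 0, so the Hessian at any point is diag(V_ss, V_tt) = diag(12(3s^2 + 10s - 2), 18(t - 2)).
At (-3, 1): H = diag(-60, -18).
Both eigenvalues are negative, so H is negative definite: a local maximum.

local maximum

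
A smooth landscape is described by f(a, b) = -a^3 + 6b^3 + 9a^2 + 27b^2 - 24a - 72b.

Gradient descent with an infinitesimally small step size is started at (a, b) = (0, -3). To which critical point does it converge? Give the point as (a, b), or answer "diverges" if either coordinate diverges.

(2, 1)

f is separable, so gradient descent decouples: a follows -∂f/∂a, b follows -∂f/∂b.
∂f/∂a = -3(a - 4)(a - 2); at a=0 this is -24, so a increases.
∂f/∂b = 18(b - 1)(b + 4); at b=-3 this is -72, so b increases.
a converges to its nearest critical value 2 (a local min of the a-part); b converges to 1. The iterate converges to (2, 1).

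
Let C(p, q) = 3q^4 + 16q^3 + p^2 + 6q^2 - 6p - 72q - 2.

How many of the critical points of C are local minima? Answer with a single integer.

2

C separates as a function of p plus a function of q, so ∇C=0 decouples.
∂C/∂p = 2(p - 3) = 0 at p ∈ {3}; ∂C/∂q = 12(q - 1)(q + 2)(q + 3) = 0 at q ∈ {-3, -2, 1}.
The Hessian is diagonal: diag(C_pp, C_qq). Second derivatives: C_pp(3)=2; C_qq(-3)=48, C_qq(-2)=-36, C_qq(1)=144.
Local minima occur where both diagonal entries positive: (3, -3), (3, 1). Count: 2.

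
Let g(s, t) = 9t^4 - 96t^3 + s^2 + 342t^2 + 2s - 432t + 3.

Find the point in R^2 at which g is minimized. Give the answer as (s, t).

(-1, 1)

g(s,t) separates as P(s) + Q(t) + 3, so its minimum is min P + min Q + 3.
P'(s) = 2s + 2 vanishes at s ∈ {-1}; Q'(t) = 36(t - 4)(t - 3)(t - 1) vanishes at t ∈ {1, 3, 4}.
Local minima of P (where P''>0): P(-1)=-1. Local minima of Q: Q(1)=-177, Q(4)=-96.
So the global minimum of g is P(-1) + Q(1) + 3 = -1 − 177 + 3 = -175, attained at (-1, 1).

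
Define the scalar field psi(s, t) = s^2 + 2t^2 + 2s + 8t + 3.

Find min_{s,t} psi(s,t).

psi(s,t) separates as P(s) + Q(t) + 3, so its minimum is min P + min Q + 3.
P'(s) = 2s + 2 vanishes at s ∈ {-1}; Q'(t) = 4(t + 2) vanishes at t ∈ {-2}.
Local minima of P (where P''>0): P(-1)=-1. Local minima of Q: Q(-2)=-8.
So the global minimum of psi is P(-1) + Q(-2) + 3 = -1 − 8 + 3 = -6, attained at (-1, -2).

-6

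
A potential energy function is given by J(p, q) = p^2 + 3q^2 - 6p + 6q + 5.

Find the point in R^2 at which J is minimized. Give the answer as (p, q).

(3, -1)

J(p,q) separates as A(p) + B(q) + 5, so its minimum is min A + min B + 5.
A'(p) = 2p - 6 vanishes at p ∈ {3}; B'(q) = 6q + 6 vanishes at q ∈ {-1}.
Local minima of A (where A''>0): A(3)=-9. Local minima of B: B(-1)=-3.
So the global minimum of J is A(3) + B(-1) + 5 = -9 − 3 + 5 = -7, attained at (3, -1).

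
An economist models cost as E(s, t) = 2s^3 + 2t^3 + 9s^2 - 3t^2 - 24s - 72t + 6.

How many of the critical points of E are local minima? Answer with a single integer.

E separates as a function of s plus a function of t, so ∇E=0 decouples.
∂E/∂s = 6(s - 1)(s + 4) = 0 at s ∈ {-4, 1}; ∂E/∂t = 6(t - 4)(t + 3) = 0 at t ∈ {-3, 4}.
The Hessian is diagonal: diag(E_ss, E_tt). Second derivatives: E_ss(-4)=-30, E_ss(1)=30; E_tt(-3)=-42, E_tt(4)=42.
Local minima occur where both diagonal entries positive: (1, 4). Count: 1.

1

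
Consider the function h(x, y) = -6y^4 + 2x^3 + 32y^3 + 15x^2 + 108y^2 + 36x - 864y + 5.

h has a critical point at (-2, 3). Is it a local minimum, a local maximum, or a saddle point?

The mixed partial ∂²h/∂x∂y is 0, so the Hessian at any point is diag(h_xx, h_yy) = diag(6(2x + 5), 24(-3y^2 + 8y + 9)).
At (-2, 3): H = diag(6, 144).
Both eigenvalues are positive, so H is positive definite: a local minimum.

local minimum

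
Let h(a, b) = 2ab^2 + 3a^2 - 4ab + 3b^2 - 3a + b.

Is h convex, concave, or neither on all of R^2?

The term 2ab^2 is cubic, so the Hessian is not constant.
∂²h/∂b² = 4a + 6, which takes both signs as a varies (negative for sufficiently negative a). A diagonal entry of the Hessian changing sign means the Hessian is neither positive- nor negative-semidefinite on all of R^2.

neither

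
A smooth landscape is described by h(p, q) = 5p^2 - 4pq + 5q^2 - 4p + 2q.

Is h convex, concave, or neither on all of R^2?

convex

h is quadratic, so its Hessian is the constant matrix H = [[10, -4], [-4, 10]].
det(H) = 84, tr(H) = 20.
det(H) > 0 and tr(H) > 0, so H is positive definite everywhere: convex.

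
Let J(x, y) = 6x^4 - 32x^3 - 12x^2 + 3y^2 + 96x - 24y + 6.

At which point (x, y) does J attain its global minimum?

(4, 4)

J(x,y) separates as P(x) + Q(y) + 6, so its minimum is min P + min Q + 6.
P'(x) = 24(x - 4)(x - 1)(x + 1) vanishes at x ∈ {-1, 1, 4}; Q'(y) = 6y - 24 vanishes at y ∈ {4}.
Local minima of P (where P''>0): P(-1)=-70, P(4)=-320. Local minima of Q: Q(4)=-48.
So the global minimum of J is P(4) + Q(4) + 6 = -320 − 48 + 6 = -362, attained at (4, 4).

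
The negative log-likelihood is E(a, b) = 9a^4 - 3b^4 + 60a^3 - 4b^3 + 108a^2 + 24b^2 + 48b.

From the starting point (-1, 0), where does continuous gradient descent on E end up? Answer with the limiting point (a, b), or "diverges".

E is separable, so gradient descent decouples: a follows -∂E/∂a, b follows -∂E/∂b.
∂E/∂a = 36a(a + 2)(a + 3); at a=-1 this is -72, so a increases.
∂E/∂b = -12(b - 2)(b + 1)(b + 2); at b=0 this is 48, so b decreases.
a converges to its nearest critical value 0 (a local min of the a-part); b converges to -1. The iterate converges to (0, -1).

(0, -1)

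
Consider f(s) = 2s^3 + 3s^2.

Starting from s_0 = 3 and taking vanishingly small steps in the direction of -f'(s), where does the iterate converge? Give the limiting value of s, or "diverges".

0

f'(s) = 6s(s + 1), so f'(3) = 72.
Gradient descent moves in the -f' direction, i.e. s is decreasing.
The nearest critical point in that direction is s = 0, where f'' = 6 > 0 (a local minimum). The iterate converges there.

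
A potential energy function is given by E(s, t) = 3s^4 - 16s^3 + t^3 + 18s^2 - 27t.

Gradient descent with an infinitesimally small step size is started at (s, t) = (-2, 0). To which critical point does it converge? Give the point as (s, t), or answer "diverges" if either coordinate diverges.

(0, 3)

E is separable, so gradient descent decouples: s follows -∂E/∂s, t follows -∂E/∂t.
∂E/∂s = 12s(s - 3)(s - 1); at s=-2 this is -360, so s increases.
∂E/∂t = 3(t - 3)(t + 3); at t=0 this is -27, so t increases.
s converges to its nearest critical value 0 (a local min of the s-part); t converges to 3. The iterate converges to (0, 3).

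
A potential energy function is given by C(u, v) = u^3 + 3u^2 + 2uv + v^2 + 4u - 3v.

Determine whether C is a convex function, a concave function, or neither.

neither

The term u^3 is cubic, so the Hessian is not constant.
∂²C/∂u² = 6u + 6, which takes both signs as u varies (negative for sufficiently negative u). A diagonal entry of the Hessian changing sign means the Hessian is neither positive- nor negative-semidefinite on all of R^2.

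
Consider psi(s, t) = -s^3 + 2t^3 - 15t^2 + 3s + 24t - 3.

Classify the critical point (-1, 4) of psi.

local minimum

The mixed partial ∂²psi/∂s∂t is 0, so the Hessian at any point is diag(psi_ss, psi_tt) = diag(-6s, 6(2t - 5)).
At (-1, 4): H = diag(6, 18).
Both eigenvalues are positive, so H is positive definite: a local minimum.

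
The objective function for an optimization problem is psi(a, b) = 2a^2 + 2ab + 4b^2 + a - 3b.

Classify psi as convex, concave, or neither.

convex

psi is quadratic, so its Hessian is the constant matrix H = [[4, 2], [2, 8]].
det(H) = 28, tr(H) = 12.
det(H) > 0 and tr(H) > 0, so H is positive definite everywhere: convex.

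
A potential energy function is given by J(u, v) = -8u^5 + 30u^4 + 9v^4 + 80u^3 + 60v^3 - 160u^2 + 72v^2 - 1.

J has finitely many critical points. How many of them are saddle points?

J separates as a function of u plus a function of v, so ∇J=0 decouples.
∂J/∂u = -40u(u - 4)(u - 1)(u + 2) = 0 at u ∈ {-2, 0, 1, 4}; ∂J/∂v = 36v(v + 1)(v + 4) = 0 at v ∈ {-4, -1, 0}.
The Hessian is diagonal: diag(J_uu, J_vv). Second derivatives: J_uu(-2)=1440, J_uu(0)=-320, J_uu(1)=360, J_uu(4)=-2880; J_vv(-4)=432, J_vv(-1)=-108, J_vv(0)=144.
Saddle points occur where the two diagonal entries have opposite signs: (-2, -1), (0, -4), (0, 0), (1, -1), (4, -4), (4, 0). Count: 6.

6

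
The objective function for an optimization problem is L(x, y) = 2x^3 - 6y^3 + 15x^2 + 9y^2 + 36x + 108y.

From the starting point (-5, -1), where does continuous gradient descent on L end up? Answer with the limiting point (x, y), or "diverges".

diverges

L is separable, so gradient descent decouples: x follows -∂L/∂x, y follows -∂L/∂y.
∂L/∂x = 6(x + 2)(x + 3); at x=-5 this is 36, so x decreases.
∂L/∂y = -18(y - 3)(y + 2); at y=-1 this is 72, so y decreases.
The x-coordinate has no critical point in that direction and runs off to infinity.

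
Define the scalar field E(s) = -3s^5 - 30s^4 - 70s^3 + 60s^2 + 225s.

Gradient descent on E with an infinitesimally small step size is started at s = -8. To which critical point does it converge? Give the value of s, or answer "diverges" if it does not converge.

E'(s) = -15(s - 1)(s + 1)(s + 3)(s + 5), so E'(-8) = -14175.
Gradient descent moves in the -E' direction, i.e. s is increasing.
The nearest critical point in that direction is s = -5, where E'' = 720 > 0 (a local minimum). The iterate converges there.

-5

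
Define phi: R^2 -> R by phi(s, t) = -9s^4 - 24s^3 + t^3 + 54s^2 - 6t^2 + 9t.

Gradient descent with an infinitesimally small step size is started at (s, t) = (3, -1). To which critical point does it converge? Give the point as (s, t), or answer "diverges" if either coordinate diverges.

diverges

phi is separable, so gradient descent decouples: s follows -∂phi/∂s, t follows -∂phi/∂t.
∂phi/∂s = -36s(s - 1)(s + 3); at s=3 this is -1296, so s increases.
∂phi/∂t = 3(t - 3)(t - 1); at t=-1 this is 24, so t decreases.
The s-coordinate has no critical point in that direction and runs off to infinity.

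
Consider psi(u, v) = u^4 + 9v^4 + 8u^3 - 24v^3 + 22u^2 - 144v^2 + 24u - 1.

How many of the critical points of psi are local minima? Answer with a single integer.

4

psi separates as a function of u plus a function of v, so ∇psi=0 decouples.
∂psi/∂u = 4(u + 1)(u + 2)(u + 3) = 0 at u ∈ {-3, -2, -1}; ∂psi/∂v = 36v(v - 4)(v + 2) = 0 at v ∈ {-2, 0, 4}.
The Hessian is diagonal: diag(psi_uu, psi_vv). Second derivatives: psi_uu(-3)=8, psi_uu(-2)=-4, psi_uu(-1)=8; psi_vv(-2)=432, psi_vv(0)=-288, psi_vv(4)=864.
Local minima occur where both diagonal entries positive: (-3, -2), (-3, 4), (-1, -2), (-1, 4). Count: 4.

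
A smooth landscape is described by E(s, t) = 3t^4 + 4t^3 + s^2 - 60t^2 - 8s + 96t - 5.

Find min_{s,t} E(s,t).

E(s,t) separates as P(s) + Q(t) − 5, so its minimum is min P + min Q − 5.
P'(s) = 2s - 8 vanishes at s ∈ {4}; Q'(t) = 12(t - 2)(t - 1)(t + 4) vanishes at t ∈ {-4, 1, 2}.
Local minima of P (where P''>0): P(4)=-16. Local minima of Q: Q(-4)=-832, Q(2)=32.
So the global minimum of E is P(4) + Q(-4) − 5 = -16 − 832 − 5 = -853, attained at (4, -4).

-853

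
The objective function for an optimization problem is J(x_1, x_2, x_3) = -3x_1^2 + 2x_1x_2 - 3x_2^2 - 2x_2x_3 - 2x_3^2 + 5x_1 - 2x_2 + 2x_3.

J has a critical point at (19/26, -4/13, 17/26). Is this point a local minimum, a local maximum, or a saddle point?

local maximum

The Hessian is constant: H = [[-6, 2, 0], [2, -6, -2], [0, -2, -4]].
Leading principal minors: Δ₁ = -6, Δ₂ = 32, Δ₃ = -104.
The minors alternate sign starting negative (−, +, −), so H is negative definite: a local maximum.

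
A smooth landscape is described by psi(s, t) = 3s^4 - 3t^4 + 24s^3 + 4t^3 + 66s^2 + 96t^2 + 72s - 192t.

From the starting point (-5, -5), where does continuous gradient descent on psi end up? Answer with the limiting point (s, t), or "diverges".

diverges

psi is separable, so gradient descent decouples: s follows -∂psi/∂s, t follows -∂psi/∂t.
∂psi/∂s = 12(s + 1)(s + 2)(s + 3); at s=-5 this is -288, so s increases.
∂psi/∂t = -12(t - 4)(t - 1)(t + 4); at t=-5 this is 648, so t decreases.
The t-coordinate has no critical point in that direction and runs off to infinity.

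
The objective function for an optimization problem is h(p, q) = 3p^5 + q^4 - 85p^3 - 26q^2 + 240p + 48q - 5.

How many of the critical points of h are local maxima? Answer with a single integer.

h separates as a function of p plus a function of q, so ∇h=0 decouples.
∂h/∂p = 15(p - 4)(p - 1)(p + 1)(p + 4) = 0 at p ∈ {-4, -1, 1, 4}; ∂h/∂q = 4(q - 3)(q - 1)(q + 4) = 0 at q ∈ {-4, 1, 3}.
The Hessian is diagonal: diag(h_pp, h_qq). Second derivatives: h_pp(-4)=-1800, h_pp(-1)=450, h_pp(1)=-450, h_pp(4)=1800; h_qq(-4)=140, h_qq(1)=-40, h_qq(3)=56.
Local maxima occur where both diagonal entries negative: (-4, 1), (1, 1). Count: 2.

2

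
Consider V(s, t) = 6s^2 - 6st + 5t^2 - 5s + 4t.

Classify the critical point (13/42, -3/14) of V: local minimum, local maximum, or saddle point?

local minimum

The Hessian of V is constant: H = [[12, -6], [-6, 10]].
det(H) = 12·10 − (-6)² = 84.
det(H) > 0 and tr(H) = 22 > 0, so H is positive definite and the point is a local minimum.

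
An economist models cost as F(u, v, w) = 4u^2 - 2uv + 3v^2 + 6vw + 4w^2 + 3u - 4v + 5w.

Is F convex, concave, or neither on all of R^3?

convex

F is quadratic, so its Hessian is the constant matrix H = [[8, -2, 0], [-2, 6, 6], [0, 6, 8]].
Leading principal minors: 8, 44, 64.
All positive ⇒ H ≻ 0 ⇒ convex.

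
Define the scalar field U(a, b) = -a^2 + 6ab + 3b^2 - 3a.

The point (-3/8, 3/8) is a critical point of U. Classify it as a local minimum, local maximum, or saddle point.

The Hessian of U is constant: H = [[-2, 6], [6, 6]].
det(H) = (-2)·6 − 6² = -48.
Since det(H) < 0, H is indefinite and the critical point is a saddle point.

saddle point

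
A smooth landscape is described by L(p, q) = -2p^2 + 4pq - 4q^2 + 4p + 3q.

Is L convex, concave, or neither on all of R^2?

concave

L is quadratic, so its Hessian is the constant matrix H = [[-4, 4], [4, -8]].
det(H) = 16, tr(H) = -12.
det(H) > 0 and tr(H) < 0, so H is negative definite everywhere: concave.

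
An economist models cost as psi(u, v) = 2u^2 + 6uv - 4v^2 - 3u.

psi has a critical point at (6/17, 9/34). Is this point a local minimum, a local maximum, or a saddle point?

saddle point

The Hessian of psi is constant: H = [[4, 6], [6, -8]].
det(H) = 4·(-8) − 6² = -68.
Since det(H) < 0, H is indefinite and the critical point is a saddle point.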